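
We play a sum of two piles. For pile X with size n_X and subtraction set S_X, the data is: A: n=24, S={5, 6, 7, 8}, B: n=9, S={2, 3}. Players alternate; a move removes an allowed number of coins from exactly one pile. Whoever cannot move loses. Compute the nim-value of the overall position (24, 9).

0

Pile A, S = {5, 6, 7, 8}:
G(0) = 0
G(1) = mex{} = 0
G(2) = mex{} = 0
G(3) = mex{} = 0
G(4) = mex{} = 0
G(5) = mex{0} = 1
G(6) = mex{0,0} = 1
G(7) = mex{0,0,0} = 1
G(8) = mex{0,0,0,0} = 1
G(9) = mex{0,0,0,0} = 1
G(10) = mex{1,0,0,0} = 2
G(11) = mex{1,1,0,0} = 2
G(12) = mex{1,1,1,0} = 2
G(13) = mex{1,1,1,1} = 0
G(14) = mex{1,1,1,1} = 0
G(15) = mex{2,1,1,1} = 0
G(16) = mex{2,2,1,1} = 0
G(17) = mex{2,2,2,1} = 0
G(18) = mex{0,2,2,2} = 1
G(19) = mex{0,0,2,2} = 1
G(20) = mex{0,0,0,2} = 1
G(21) = mex{0,0,0,0} = 1
G(22) = mex{0,0,0,0} = 1
G(23) = mex{1,0,0,0} = 2
G(24) = mex{1,1,0,0} = 2
G_A(24) = 2.
Pile B, S = {2, 3}:
n : 0 1 2 3 4 5 6 7 8 9
G : 0 0 1 1 2 0 0 1 1 2
G_B(9) = 2.
Combined Grundy value = 2 ⊕ 2 = 0.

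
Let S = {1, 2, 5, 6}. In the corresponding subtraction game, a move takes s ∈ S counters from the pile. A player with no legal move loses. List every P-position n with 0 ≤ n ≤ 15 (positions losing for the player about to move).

0, 3, 7, 10, 14

G(0) = 0
G(1) = mex{0} = 1
G(2) = mex{1,0} = 2
G(3) = mex{2,1} = 0
G(4) = mex{0,2} = 1
G(5) = mex{1,0,0} = 2
G(6) = mex{2,1,1,0} = 3
G(7) = mex{3,2,2,1} = 0
G(8) = mex{0,3,0,2} = 1
G(9) = mex{1,0,1,0} = 2
G(10) = mex{2,1,2,1} = 0
G(11) = mex{0,2,3,2} = 1
G(12) = mex{1,0,0,3} = 2
G(13) = mex{2,1,1,0} = 3
G(14) = mex{3,2,2,1} = 0
G(15) = mex{0,3,0,2} = 1
P-positions are exactly the n with G(n) = 0.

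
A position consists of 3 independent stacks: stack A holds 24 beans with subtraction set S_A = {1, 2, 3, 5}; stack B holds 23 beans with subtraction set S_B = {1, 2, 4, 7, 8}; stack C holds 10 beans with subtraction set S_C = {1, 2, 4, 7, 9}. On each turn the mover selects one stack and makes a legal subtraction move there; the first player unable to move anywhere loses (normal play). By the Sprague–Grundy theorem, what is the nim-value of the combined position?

6

Stack A, S = {1, 2, 3, 5}:
n :  0  1  2  3  4  5  6  7  8  9 10 11 12 13 14 15 16 17 18 19 20 21 22 23 24
G :  0  1  2  3  0  1  2  3  0  1  2  3  0  1  2  3  0  1  2  3  0  1  2  3  0
G_A(24) = 0.
Stack B, S = {1, 2, 4, 7, 8}:
G(0) = 0
G(1) = mex{0} = 1
G(2) = mex{1,0} = 2
G(3) = mex{2,1} = 0
G(4) = mex{0,2,0} = 1
G(5) = mex{1,0,1} = 2
G(6) = mex{2,1,2} = 0
G(7) = mex{0,2,0,0} = 1
G(8) = mex{1,0,1,1,0} = 2
G(9) = mex{2,1,2,2,1} = 0
G(10) = mex{0,2,0,0,2} = 1
G(11) = mex{1,0,1,1,0} = 2
G(12) = mex{2,1,2,2,1} = 0
G(13) = mex{0,2,0,0,2} = 1
G(14) = mex{1,0,1,1,0} = 2
G(15) = mex{2,1,2,2,1} = 0
G(16) = mex{0,2,0,0,2} = 1
G(17) = mex{1,0,1,1,0} = 2
G(18) = mex{2,1,2,2,1} = 0
G(19) = mex{0,2,0,0,2} = 1
G(20) = mex{1,0,1,1,0} = 2
G(21) = mex{2,1,2,2,1} = 0
G(22) = mex{0,2,0,0,2} = 1
G(23) = mex{1,0,1,1,0} = 2
G_B(23) = 2.
Stack C, S = {1, 2, 4, 7, 9}:
n :  0  1  2  3  4  5  6  7  8  9 10
G :  0  1  2  0  1  2  0  1  2  3  4
G_C(10) = 4.
Combined Grundy value = 0 ⊕ 2 ⊕ 4 = 6.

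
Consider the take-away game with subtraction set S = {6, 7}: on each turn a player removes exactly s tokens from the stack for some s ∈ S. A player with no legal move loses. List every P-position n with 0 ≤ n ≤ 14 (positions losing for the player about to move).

0, 1, 2, 3, 4, 5, 13, 14

G(0) = 0
G(1) = mex{} = 0
G(2) = mex{} = 0
G(3) = mex{} = 0
G(4) = mex{} = 0
G(5) = mex{} = 0
G(6) = mex{0} = 1
G(7) = mex{0,0} = 1
G(8) = mex{0,0} = 1
G(9) = mex{0,0} = 1
G(10) = mex{0,0} = 1
G(11) = mex{0,0} = 1
G(12) = mex{1,0} = 2
G(13) = mex{1,1} = 0
G(14) = mex{1,1} = 0
P-positions are exactly the n with G(n) = 0.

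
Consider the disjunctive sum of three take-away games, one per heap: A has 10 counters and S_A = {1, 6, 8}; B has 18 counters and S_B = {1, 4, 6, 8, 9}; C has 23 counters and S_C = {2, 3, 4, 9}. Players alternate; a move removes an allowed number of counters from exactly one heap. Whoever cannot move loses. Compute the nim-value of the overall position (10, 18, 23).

2

Heap A, S = {1, 6, 8}:
n :  0  1  2  3  4  5  6  7  8  9 10
G :  0  1  0  1  0  1  2  0  1  0  1
G_A(10) = 1.
Heap B, S = {1, 4, 6, 8, 9}:
n :  0  1  2  3  4  5  6  7  8  9 10 11 12 13 14 15 16 17 18
G :  0  1  0  1  2  0  1  0  1  2  3  2  0  1  2  3  2  0  1
G_B(18) = 1.
Heap C, S = {2, 3, 4, 9}:
G(0) = 0
G(1) = mex{} = 0
G(2) = mex{0} = 1
G(3) = mex{0,0} = 1
G(4) = mex{1,0,0} = 2
G(5) = mex{1,1,0} = 2
G(6) = mex{2,1,1} = 0
G(7) = mex{2,2,1} = 0
G(8) = mex{0,2,2} = 1
G(9) = mex{0,0,2,0} = 1
G(10) = mex{1,0,0,0} = 2
G(11) = mex{1,1,0,1} = 2
G(12) = mex{2,1,1,1} = 0
G(13) = mex{2,2,1,2} = 0
G(14) = mex{0,2,2,2} = 1
G(15) = mex{0,0,2,0} = 1
G(16) = mex{1,0,0,0} = 2
G(17) = mex{1,1,0,1} = 2
G(18) = mex{2,1,1,1} = 0
G(19) = mex{2,2,1,2} = 0
G(20) = mex{0,2,2,2} = 1
G(21) = mex{0,0,2,0} = 1
G(22) = mex{1,0,0,0} = 2
G(23) = mex{1,1,0,1} = 2
G_C(23) = 2.
Combined Grundy value = 1 ⊕ 1 ⊕ 2 = 2.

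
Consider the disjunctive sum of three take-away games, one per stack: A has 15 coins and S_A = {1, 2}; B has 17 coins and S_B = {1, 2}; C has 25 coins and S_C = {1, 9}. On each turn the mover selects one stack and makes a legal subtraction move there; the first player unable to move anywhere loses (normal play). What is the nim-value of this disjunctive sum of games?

Stack A, S = {1, 2}:
n :  0  1  2  3  4  5  6  7  8  9 10 11 12 13 14 15
G :  0  1  2  0  1  2  0  1  2  0  1  2  0  1  2  0
G_A(15) = 0.
Stack B, S = {1, 2}:
G(0) = 0
G(1) = mex{0} = 1
G(2) = mex{1,0} = 2
G(3) = mex{2,1} = 0
G(4) = mex{0,2} = 1
G(5) = mex{1,0} = 2
G(6) = mex{2,1} = 0
G(7) = mex{0,2} = 1
G(8) = mex{1,0} = 2
G(9) = mex{2,1} = 0
G(10) = mex{0,2} = 1
G(11) = mex{1,0} = 2
G(12) = mex{2,1} = 0
G(13) = mex{0,2} = 1
G(14) = mex{1,0} = 2
G(15) = mex{2,1} = 0
G(16) = mex{0,2} = 1
G(17) = mex{1,0} = 2
G_B(17) = 2.
Stack C, S = {1, 9}:
n :  0  1  2  3  4  5  6  7  8  9 10 11 12 13 14 15 16 17 18 19 20 21 22 23 24 25
G :  0  1  0  1  0  1  0  1  0  1  0  1  0  1  0  1  0  1  0  1  0  1  0  1  0  1
G_C(25) = 1.
Combined Grundy value = 0 ⊕ 2 ⊕ 1 = 3.

3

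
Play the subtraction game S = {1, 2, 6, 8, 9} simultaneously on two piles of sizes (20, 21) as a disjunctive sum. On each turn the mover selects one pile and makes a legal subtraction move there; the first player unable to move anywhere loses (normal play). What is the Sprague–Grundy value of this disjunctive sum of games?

3

All piles use S = {1, 2, 6, 8, 9}:
n :  0  1  2  3  4  5  6  7  8  9 10 11 12 13 14 15 16 17 18 19 20 21
G :  0  1  2  0  1  2  3  0  1  2  0  1  2  3  0  1  2  0  1  2  3  0
Pile A: G(20) = 3.
Pile B: G(21) = 0.
Combined Grundy value = 3 ⊕ 0 = 3.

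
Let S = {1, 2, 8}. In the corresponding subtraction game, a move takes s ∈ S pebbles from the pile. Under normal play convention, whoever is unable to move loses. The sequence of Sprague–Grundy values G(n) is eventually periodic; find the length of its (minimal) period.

n :  0  1  2  3  4  5  6  7  8  9 10 11 12 13 14
G :  0  1  2  0  1  2  0  1  2  0  1  2  0  1  2
G(n+3) = G(n) holds for n = 0,…,7 (a full window of length max(S) = 8), so the sequence is purely periodic with period 3.

3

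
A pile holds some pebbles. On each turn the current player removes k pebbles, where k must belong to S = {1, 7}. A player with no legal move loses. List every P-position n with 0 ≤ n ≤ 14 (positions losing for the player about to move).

0, 2, 4, 6, 8, 10, 12, 14

n :  0  1  2  3  4  5  6  7  8  9 10 11 12 13 14
G :  0  1  0  1  0  1  0  1  0  1  0  1  0  1  0
P-positions are exactly the n with G(n) = 0.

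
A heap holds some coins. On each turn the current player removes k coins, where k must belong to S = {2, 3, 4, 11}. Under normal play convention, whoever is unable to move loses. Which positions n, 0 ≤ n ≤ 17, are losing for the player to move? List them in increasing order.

0, 1, 6, 7, 13, 14

n :  0  1  2  3  4  5  6  7  8  9 10 11 12 13 14 15 16 17
G :  0  0  1  1  2  2  0  0  1  1  2  2  3  0  0  1  1  2
P-positions are exactly the n with G(n) = 0.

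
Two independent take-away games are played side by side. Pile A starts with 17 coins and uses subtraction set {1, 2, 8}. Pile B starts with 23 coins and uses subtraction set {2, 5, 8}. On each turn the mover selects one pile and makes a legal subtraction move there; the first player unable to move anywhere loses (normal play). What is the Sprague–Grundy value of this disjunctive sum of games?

3

Pile A, S = {1, 2, 8}:
n :  0  1  2  3  4  5  6  7  8  9 10 11 12 13 14 15 16 17
G :  0  1  2  0  1  2  0  1  2  0  1  2  0  1  2  0  1  2
G_A(17) = 2.
Pile B, S = {2, 5, 8}:
n :  0  1  2  3  4  5  6  7  8  9 10 11 12 13 14 15 16 17 18 19 20 21 22 23
G :  0  0  1  1  0  2  1  0  2  1  0  0  1  1  0  2  1  0  2  1  0  0  1  1
G_B(23) = 1.
Combined Grundy value = 2 ⊕ 1 = 3.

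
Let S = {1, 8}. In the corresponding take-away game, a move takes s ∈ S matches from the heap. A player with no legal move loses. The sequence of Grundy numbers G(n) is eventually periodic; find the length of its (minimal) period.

n :  0  1  2  3  4  5  6  7  8  9 10 11 12 13 14 15 16 17 18 19
G :  0  1  0  1  0  1  0  1  2  0  1  0  1  0  1  0  1  2  0  1
G(n+9) = G(n) holds for n = 0,…,7 (a full window of length max(S) = 8), so the sequence is purely periodic with period 9.

9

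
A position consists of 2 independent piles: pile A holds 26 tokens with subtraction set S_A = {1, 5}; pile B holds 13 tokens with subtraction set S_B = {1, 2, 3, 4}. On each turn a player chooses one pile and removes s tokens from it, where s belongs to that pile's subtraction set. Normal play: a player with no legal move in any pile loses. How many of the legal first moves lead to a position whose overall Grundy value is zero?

Pile A, S = {1, 5}:
G(0) = 0
G(1) = mex{0} = 1
G(2) = mex{1} = 0
G(3) = mex{0} = 1
G(4) = mex{1} = 0
G(5) = mex{0,0} = 1
G(6) = mex{1,1} = 0
G(7) = mex{0,0} = 1
G(8) = mex{1,1} = 0
G(9) = mex{0,0} = 1
G(10) = mex{1,1} = 0
G(11) = mex{0,0} = 1
G(12) = mex{1,1} = 0
G(13) = mex{0,0} = 1
G(14) = mex{1,1} = 0
G(15) = mex{0,0} = 1
G(16) = mex{1,1} = 0
G(17) = mex{0,0} = 1
G(18) = mex{1,1} = 0
G(19) = mex{0,0} = 1
G(20) = mex{1,1} = 0
G(21) = mex{0,0} = 1
G(22) = mex{1,1} = 0
G(23) = mex{0,0} = 1
G(24) = mex{1,1} = 0
G(25) = mex{0,0} = 1
G(26) = mex{1,1} = 0
G_A(26) = 0.
Pile B, S = {1, 2, 3, 4}:
n :  0  1  2  3  4  5  6  7  8  9 10 11 12 13
G :  0  1  2  3  4  0  1  2  3  4  0  1  2  3
G_B(13) = 3.
Combined Grundy value = 0 ⊕ 3 = 3.
A winning move leaves total XOR = 0, i.e. changes one component's Grundy value g to g ⊕ X where X is the current total.
Pile A: need g' = 0⊕3 = 3. Options: 26−1→G=1, 26−5→G=1. Hits: 0.
Pile B: need g' = 3⊕3 = 0. Options: 13−1→G=2, 13−2→G=1, 13−3→G=0, 13−4→G=4. Hits: 1.

1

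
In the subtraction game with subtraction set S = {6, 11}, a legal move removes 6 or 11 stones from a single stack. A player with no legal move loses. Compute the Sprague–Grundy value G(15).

2

G(0) = 0
G(1) = mex{} = 0
G(2) = mex{} = 0
G(3) = mex{} = 0
G(4) = mex{} = 0
G(5) = mex{} = 0
G(6) = mex{0} = 1
G(7) = mex{0} = 1
G(8) = mex{0} = 1
G(9) = mex{0} = 1
G(10) = mex{0} = 1
G(11) = mex{0,0} = 1
G(12) = mex{1,0} = 2
G(13) = mex{1,0} = 2
G(14) = mex{1,0} = 2
G(15) = mex{1,0} = 2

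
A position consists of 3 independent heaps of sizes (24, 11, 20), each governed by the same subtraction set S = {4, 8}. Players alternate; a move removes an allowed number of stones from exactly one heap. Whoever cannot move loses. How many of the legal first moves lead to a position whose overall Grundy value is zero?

All heaps use S = {4, 8}:
G(0) = 0
G(1) = mex{} = 0
G(2) = mex{} = 0
G(3) = mex{} = 0
G(4) = mex{0} = 1
G(5) = mex{0} = 1
G(6) = mex{0} = 1
G(7) = mex{0} = 1
G(8) = mex{1,0} = 2
G(9) = mex{1,0} = 2
G(10) = mex{1,0} = 2
G(11) = mex{1,0} = 2
G(12) = mex{2,1} = 0
G(13) = mex{2,1} = 0
G(14) = mex{2,1} = 0
G(15) = mex{2,1} = 0
G(16) = mex{0,2} = 1
G(17) = mex{0,2} = 1
G(18) = mex{0,2} = 1
G(19) = mex{0,2} = 1
G(20) = mex{1,0} = 2
G(21) = mex{1,0} = 2
G(22) = mex{1,0} = 2
G(23) = mex{1,0} = 2
G(24) = mex{2,1} = 0
Heap A: G(24) = 0.
Heap B: G(11) = 2.
Heap C: G(20) = 2.
Combined Grundy value = 0 ⊕ 2 ⊕ 2 = 0.
A winning move leaves total XOR = 0, i.e. changes one component's Grundy value g to g ⊕ X where X is the current total.
Heap A: target g' = 0⊕0 = 0, but every legal move changes the Grundy value (mex property), so 0 moves.
Heap B: target g' = 2⊕0 = 2, but every legal move changes the Grundy value (mex property), so 0 moves.
Heap C: target g' = 2⊕0 = 2, but every legal move changes the Grundy value (mex property), so 0 moves.

0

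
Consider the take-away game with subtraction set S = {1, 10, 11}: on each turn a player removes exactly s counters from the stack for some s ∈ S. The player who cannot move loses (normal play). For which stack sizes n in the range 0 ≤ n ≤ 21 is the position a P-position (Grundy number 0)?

0, 2, 4, 6, 8, 20

G(0) = 0
G(1) = mex{0} = 1
G(2) = mex{1} = 0
G(3) = mex{0} = 1
G(4) = mex{1} = 0
G(5) = mex{0} = 1
G(6) = mex{1} = 0
G(7) = mex{0} = 1
G(8) = mex{1} = 0
G(9) = mex{0} = 1
G(10) = mex{1,0} = 2
G(11) = mex{2,1,0} = 3
G(12) = mex{3,0,1} = 2
G(13) = mex{2,1,0} = 3
G(14) = mex{3,0,1} = 2
G(15) = mex{2,1,0} = 3
G(16) = mex{3,0,1} = 2
G(17) = mex{2,1,0} = 3
G(18) = mex{3,0,1} = 2
G(19) = mex{2,1,0} = 3
G(20) = mex{3,2,1} = 0
G(21) = mex{0,3,2} = 1
P-positions are exactly the n with G(n) = 0.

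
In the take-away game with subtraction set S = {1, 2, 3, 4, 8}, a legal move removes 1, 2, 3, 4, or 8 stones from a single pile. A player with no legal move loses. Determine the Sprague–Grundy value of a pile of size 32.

n :  0  1  2  3  4  5  6  7  8  9 10 11 12 13 14 15 16 17 18 19 20 21 22 23 24 25 26 27 28 29 30 31 32
G :  0  1  2  3  4  0  1  2  3  4  0  1  2  3  4  0  1  2  3  4  0  1  2  3  4  0  1  2  3  4  0  1  2

2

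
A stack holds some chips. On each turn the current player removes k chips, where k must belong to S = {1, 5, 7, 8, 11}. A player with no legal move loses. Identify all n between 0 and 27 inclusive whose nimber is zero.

G(0) = 0
G(1) = mex{0} = 1
G(2) = mex{1} = 0
G(3) = mex{0} = 1
G(4) = mex{1} = 0
G(5) = mex{0,0} = 1
G(6) = mex{1,1} = 0
G(7) = mex{0,0,0} = 1
G(8) = mex{1,1,1,0} = 2
G(9) = mex{2,0,0,1} = 3
G(10) = mex{3,1,1,0} = 2
G(11) = mex{2,0,0,1,0} = 3
G(12) = mex{3,1,1,0,1} = 2
G(13) = mex{2,2,0,1,0} = 3
G(14) = mex{3,3,1,0,1} = 2
G(15) = mex{2,2,2,1,0} = 3
G(16) = mex{3,3,3,2,1} = 0
G(17) = mex{0,2,2,3,0} = 1
G(18) = mex{1,3,3,2,1} = 0
G(19) = mex{0,2,2,3,2} = 1
G(20) = mex{1,3,3,2,3} = 0
G(21) = mex{0,0,2,3,2} = 1
G(22) = mex{1,1,3,2,3} = 0
G(23) = mex{0,0,0,3,2} = 1
G(24) = mex{1,1,1,0,3} = 2
G(25) = mex{2,0,0,1,2} = 3
G(26) = mex{3,1,1,0,3} = 2
G(27) = mex{2,0,0,1,0} = 3
P-positions are exactly the n with G(n) = 0.

0, 2, 4, 6, 16, 18, 20, 22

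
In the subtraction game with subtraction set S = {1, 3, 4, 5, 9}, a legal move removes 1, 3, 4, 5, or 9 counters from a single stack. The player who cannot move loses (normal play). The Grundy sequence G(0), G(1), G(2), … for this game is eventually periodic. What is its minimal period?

G(0) = 0
G(1) = mex{0} = 1
G(2) = mex{1} = 0
G(3) = mex{0,0} = 1
G(4) = mex{1,1,0} = 2
G(5) = mex{2,0,1,0} = 3
G(6) = mex{3,1,0,1} = 2
G(7) = mex{2,2,1,0} = 3
G(8) = mex{3,3,2,1} = 0
G(9) = mex{0,2,3,2,0} = 1
G(10) = mex{1,3,2,3,1} = 0
G(11) = mex{0,0,3,2,0} = 1
G(12) = mex{1,1,0,3,1} = 2
G(13) = mex{2,0,1,0,2} = 3
G(14) = mex{3,1,0,1,3} = 2
G(15) = mex{2,2,1,0,2} = 3
G(16) = mex{3,3,2,1,3} = 0
G(17) = mex{0,2,3,2,0} = 1
G(18) = mex{1,3,2,3,1} = 0
G(n+8) = G(n) holds for n = 0,…,8 (a full window of length max(S) = 9), so the sequence is purely periodic with period 8.

8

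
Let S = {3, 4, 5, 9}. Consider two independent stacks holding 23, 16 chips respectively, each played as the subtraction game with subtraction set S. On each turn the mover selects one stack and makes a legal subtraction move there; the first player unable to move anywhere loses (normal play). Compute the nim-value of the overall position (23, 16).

3

All stacks use S = {3, 4, 5, 9}:
n :  0  1  2  3  4  5  6  7  8  9 10 11 12 13 14 15 16 17 18 19 20 21 22 23
G :  0  0  0  1  1  1  2  2  0  3  3  1  4  2  0  0  0  1  1  1  2  2  0  3
Stack A: G(23) = 3.
Stack B: G(16) = 0.
Combined Grundy value = 3 ⊕ 0 = 3.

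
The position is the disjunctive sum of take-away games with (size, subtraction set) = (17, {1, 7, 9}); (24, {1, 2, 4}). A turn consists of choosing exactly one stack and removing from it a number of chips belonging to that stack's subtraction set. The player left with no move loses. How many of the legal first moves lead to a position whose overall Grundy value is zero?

Stack A, S = {1, 7, 9}:
G(0) = 0
G(1) = mex{0} = 1
G(2) = mex{1} = 0
G(3) = mex{0} = 1
G(4) = mex{1} = 0
G(5) = mex{0} = 1
G(6) = mex{1} = 0
G(7) = mex{0,0} = 1
G(8) = mex{1,1} = 0
G(9) = mex{0,0,0} = 1
G(10) = mex{1,1,1} = 0
G(11) = mex{0,0,0} = 1
G(12) = mex{1,1,1} = 0
G(13) = mex{0,0,0} = 1
G(14) = mex{1,1,1} = 0
G(15) = mex{0,0,0} = 1
G(16) = mex{1,1,1} = 0
G(17) = mex{0,0,0} = 1
G_A(17) = 1.
Stack B, S = {1, 2, 4}:
G(0) = 0
G(1) = mex{0} = 1
G(2) = mex{1,0} = 2
G(3) = mex{2,1} = 0
G(4) = mex{0,2,0} = 1
G(5) = mex{1,0,1} = 2
G(6) = mex{2,1,2} = 0
G(7) = mex{0,2,0} = 1
G(8) = mex{1,0,1} = 2
G(9) = mex{2,1,2} = 0
G(10) = mex{0,2,0} = 1
G(11) = mex{1,0,1} = 2
G(12) = mex{2,1,2} = 0
G(13) = mex{0,2,0} = 1
G(14) = mex{1,0,1} = 2
G(15) = mex{2,1,2} = 0
G(16) = mex{0,2,0} = 1
G(17) = mex{1,0,1} = 2
G(18) = mex{2,1,2} = 0
G(19) = mex{0,2,0} = 1
G(20) = mex{1,0,1} = 2
G(21) = mex{2,1,2} = 0
G(22) = mex{0,2,0} = 1
G(23) = mex{1,0,1} = 2
G(24) = mex{2,1,2} = 0
G_B(24) = 0.
Combined Grundy value = 1 ⊕ 0 = 1.
A winning move leaves total XOR = 0, i.e. changes one component's Grundy value g to g ⊕ X where X is the current total.
Stack A: need g' = 1⊕1 = 0. Options: 17−1→G=0, 17−7→G=0, 17−9→G=0. Hits: 3.
Stack B: need g' = 0⊕1 = 1. Options: 24−1→G=2, 24−2→G=1, 24−4→G=2. Hits: 1.

4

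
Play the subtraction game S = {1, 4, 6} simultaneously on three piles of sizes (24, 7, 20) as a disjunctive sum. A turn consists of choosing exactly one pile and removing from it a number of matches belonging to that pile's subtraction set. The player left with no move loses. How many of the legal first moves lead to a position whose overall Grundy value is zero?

3

All piles use S = {1, 4, 6}:
n :  0  1  2  3  4  5  6  7  8  9 10 11 12 13 14 15 16 17 18 19 20 21 22 23 24
G :  0  1  0  1  2  0  1  0  1  2  0  1  0  1  2  0  1  0  1  2  0  1  0  1  2
Pile A: G(24) = 2.
Pile B: G(7) = 0.
Pile C: G(20) = 0.
Combined Grundy value = 2 ⊕ 0 ⊕ 0 = 2.
A winning move leaves total XOR = 0, i.e. changes one component's Grundy value g to g ⊕ X where X is the current total.
Pile A: need g' = 2⊕2 = 0. Options: 24−1→G=1, 24−4→G=0, 24−6→G=1. Hits: 1.
Pile B: need g' = 0⊕2 = 2. Options: 7−1→G=1, 7−4→G=1, 7−6→G=1. Hits: 0.
Pile C: need g' = 0⊕2 = 2. Options: 20−1→G=2, 20−4→G=1, 20−6→G=2. Hits: 2.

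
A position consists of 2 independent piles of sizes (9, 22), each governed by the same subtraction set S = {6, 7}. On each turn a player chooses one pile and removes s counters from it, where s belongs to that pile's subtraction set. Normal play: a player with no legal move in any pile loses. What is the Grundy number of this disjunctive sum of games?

All piles use S = {6, 7}:
G(0) = 0
G(1) = mex{} = 0
G(2) = mex{} = 0
G(3) = mex{} = 0
G(4) = mex{} = 0
G(5) = mex{} = 0
G(6) = mex{0} = 1
G(7) = mex{0,0} = 1
G(8) = mex{0,0} = 1
G(9) = mex{0,0} = 1
G(10) = mex{0,0} = 1
G(11) = mex{0,0} = 1
G(12) = mex{1,0} = 2
G(13) = mex{1,1} = 0
G(14) = mex{1,1} = 0
G(15) = mex{1,1} = 0
G(16) = mex{1,1} = 0
G(17) = mex{1,1} = 0
G(18) = mex{2,1} = 0
G(19) = mex{0,2} = 1
G(20) = mex{0,0} = 1
G(21) = mex{0,0} = 1
G(22) = mex{0,0} = 1
Pile A: G(9) = 1.
Pile B: G(22) = 1.
Combined Grundy value = 1 ⊕ 1 = 0.

0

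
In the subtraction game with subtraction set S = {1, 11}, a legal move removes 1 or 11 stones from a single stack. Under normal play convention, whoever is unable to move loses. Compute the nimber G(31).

1

n :  0  1  2  3  4  5  6  7  8  9 10 11 12 13 14 15 16 17 18 19 20 21 22 23 24 25 26 27 28 29 30 31
G :  0  1  0  1  0  1  0  1  0  1  0  1  0  1  0  1  0  1  0  1  0  1  0  1  0  1  0  1  0  1  0  1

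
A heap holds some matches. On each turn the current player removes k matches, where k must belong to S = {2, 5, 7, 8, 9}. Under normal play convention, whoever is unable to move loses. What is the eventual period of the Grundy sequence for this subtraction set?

n :  0  1  2  3  4  5  6  7  8  9 10 11 12 13 14 15 16 17 18 19 20 21 22 23 24 25 26 27 28 29
G :  0  0  1  1  0  2  1  3  2  2  3  3  4  4  0  0  1  1  0  2  1  3  2  2  3  3  4  4  0  0
G(n+14) = G(n) holds for n = 0,…,8 (a full window of length max(S) = 9), so the sequence is purely periodic with period 14.

14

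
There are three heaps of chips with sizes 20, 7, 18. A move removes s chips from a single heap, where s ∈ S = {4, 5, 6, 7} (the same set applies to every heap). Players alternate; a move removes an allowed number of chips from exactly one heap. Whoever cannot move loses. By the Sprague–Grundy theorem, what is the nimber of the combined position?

2

All heaps use S = {4, 5, 6, 7}:
G(0) = 0
G(1) = mex{} = 0
G(2) = mex{} = 0
G(3) = mex{} = 0
G(4) = mex{0} = 1
G(5) = mex{0,0} = 1
G(6) = mex{0,0,0} = 1
G(7) = mex{0,0,0,0} = 1
G(8) = mex{1,0,0,0} = 2
G(9) = mex{1,1,0,0} = 2
G(10) = mex{1,1,1,0} = 2
G(11) = mex{1,1,1,1} = 0
G(12) = mex{2,1,1,1} = 0
G(13) = mex{2,2,1,1} = 0
G(14) = mex{2,2,2,1} = 0
G(15) = mex{0,2,2,2} = 1
G(16) = mex{0,0,2,2} = 1
G(17) = mex{0,0,0,2} = 1
G(18) = mex{0,0,0,0} = 1
G(19) = mex{1,0,0,0} = 2
G(20) = mex{1,1,0,0} = 2
Heap A: G(20) = 2.
Heap B: G(7) = 1.
Heap C: G(18) = 1.
Combined Grundy value = 2 ⊕ 1 ⊕ 1 = 2.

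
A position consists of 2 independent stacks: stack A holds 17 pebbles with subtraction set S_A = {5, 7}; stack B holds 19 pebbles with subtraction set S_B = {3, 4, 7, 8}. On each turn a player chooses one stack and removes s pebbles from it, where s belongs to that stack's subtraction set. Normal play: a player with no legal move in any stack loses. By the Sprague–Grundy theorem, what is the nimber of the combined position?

3

Stack A, S = {5, 7}:
G(0) = 0
G(1) = mex{} = 0
G(2) = mex{} = 0
G(3) = mex{} = 0
G(4) = mex{} = 0
G(5) = mex{0} = 1
G(6) = mex{0} = 1
G(7) = mex{0,0} = 1
G(8) = mex{0,0} = 1
G(9) = mex{0,0} = 1
G(10) = mex{1,0} = 2
G(11) = mex{1,0} = 2
G(12) = mex{1,1} = 0
G(13) = mex{1,1} = 0
G(14) = mex{1,1} = 0
G(15) = mex{2,1} = 0
G(16) = mex{2,1} = 0
G(17) = mex{0,2} = 1
G_A(17) = 1.
Stack B, S = {3, 4, 7, 8}:
G(0) = 0
G(1) = mex{} = 0
G(2) = mex{} = 0
G(3) = mex{0} = 1
G(4) = mex{0,0} = 1
G(5) = mex{0,0} = 1
G(6) = mex{1,0} = 2
G(7) = mex{1,1,0} = 2
G(8) = mex{1,1,0,0} = 2
G(9) = mex{2,1,0,0} = 3
G(10) = mex{2,2,1,0} = 3
G(11) = mex{2,2,1,1} = 0
G(12) = mex{3,2,1,1} = 0
G(13) = mex{3,3,2,1} = 0
G(14) = mex{0,3,2,2} = 1
G(15) = mex{0,0,2,2} = 1
G(16) = mex{0,0,3,2} = 1
G(17) = mex{1,0,3,3} = 2
G(18) = mex{1,1,0,3} = 2
G(19) = mex{1,1,0,0} = 2
G_B(19) = 2.
Combined Grundy value = 1 ⊕ 2 = 3.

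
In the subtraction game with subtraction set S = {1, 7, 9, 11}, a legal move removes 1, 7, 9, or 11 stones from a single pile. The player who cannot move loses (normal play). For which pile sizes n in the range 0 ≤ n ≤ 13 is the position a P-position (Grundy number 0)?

0, 2, 4, 6, 8, 10, 12

n :  0  1  2  3  4  5  6  7  8  9 10 11 12 13
G :  0  1  0  1  0  1  0  1  0  1  0  1  0  1
P-positions are exactly the n with G(n) = 0.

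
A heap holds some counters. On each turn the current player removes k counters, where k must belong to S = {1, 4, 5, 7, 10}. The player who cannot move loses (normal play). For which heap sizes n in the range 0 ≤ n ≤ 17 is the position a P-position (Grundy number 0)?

0, 2, 8, 11, 14, 17

n :  0  1  2  3  4  5  6  7  8  9 10 11 12 13 14 15 16 17
G :  0  1  0  1  2  3  2  3  0  1  4  0  1  3  0  1  3  0
P-positions are exactly the n with G(n) = 0.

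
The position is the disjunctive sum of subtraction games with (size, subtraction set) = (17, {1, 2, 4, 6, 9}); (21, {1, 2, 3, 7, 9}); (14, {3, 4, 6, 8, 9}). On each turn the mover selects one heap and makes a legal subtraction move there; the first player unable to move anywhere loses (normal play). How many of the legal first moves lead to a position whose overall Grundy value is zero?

0

Heap A, S = {1, 2, 4, 6, 9}:
G(0) = 0
G(1) = mex{0} = 1
G(2) = mex{1,0} = 2
G(3) = mex{2,1} = 0
G(4) = mex{0,2,0} = 1
G(5) = mex{1,0,1} = 2
G(6) = mex{2,1,2,0} = 3
G(7) = mex{3,2,0,1} = 4
G(8) = mex{4,3,1,2} = 0
G(9) = mex{0,4,2,0,0} = 1
G(10) = mex{1,0,3,1,1} = 2
G(11) = mex{2,1,4,2,2} = 0
G(12) = mex{0,2,0,3,0} = 1
G(13) = mex{1,0,1,4,1} = 2
G(14) = mex{2,1,2,0,2} = 3
G(15) = mex{3,2,0,1,3} = 4
G(16) = mex{4,3,1,2,4} = 0
G(17) = mex{0,4,2,0,0} = 1
G_A(17) = 1.
Heap B, S = {1, 2, 3, 7, 9}:
n :  0  1  2  3  4  5  6  7  8  9 10 11 12 13 14 15 16 17 18 19 20 21
G :  0  1  2  3  0  1  2  3  0  1  2  3  0  1  2  3  0  1  2  3  0  1
G_B(21) = 1.
Heap C, S = {3, 4, 6, 8, 9}:
G(0) = 0
G(1) = mex{} = 0
G(2) = mex{} = 0
G(3) = mex{0} = 1
G(4) = mex{0,0} = 1
G(5) = mex{0,0} = 1
G(6) = mex{1,0,0} = 2
G(7) = mex{1,1,0} = 2
G(8) = mex{1,1,0,0} = 2
G(9) = mex{2,1,1,0,0} = 3
G(10) = mex{2,2,1,0,0} = 3
G(11) = mex{2,2,1,1,0} = 3
G(12) = mex{3,2,2,1,1} = 0
G(13) = mex{3,3,2,1,1} = 0
G(14) = mex{3,3,2,2,1} = 0
G_C(14) = 0.
Combined Grundy value = 1 ⊕ 1 ⊕ 0 = 0.
A winning move leaves total XOR = 0, i.e. changes one component's Grundy value g to g ⊕ X where X is the current total.
Heap A: target g' = 1⊕0 = 1, but every legal move changes the Grundy value (mex property), so 0 moves.
Heap B: target g' = 1⊕0 = 1, but every legal move changes the Grundy value (mex property), so 0 moves.
Heap C: target g' = 0⊕0 = 0, but every legal move changes the Grundy value (mex property), so 0 moves.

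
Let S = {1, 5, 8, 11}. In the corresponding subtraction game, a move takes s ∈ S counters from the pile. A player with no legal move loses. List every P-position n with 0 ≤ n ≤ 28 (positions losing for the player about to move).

G(0) = 0
G(1) = mex{0} = 1
G(2) = mex{1} = 0
G(3) = mex{0} = 1
G(4) = mex{1} = 0
G(5) = mex{0,0} = 1
G(6) = mex{1,1} = 0
G(7) = mex{0,0} = 1
G(8) = mex{1,1,0} = 2
G(9) = mex{2,0,1} = 3
G(10) = mex{3,1,0} = 2
G(11) = mex{2,0,1,0} = 3
G(12) = mex{3,1,0,1} = 2
G(13) = mex{2,2,1,0} = 3
G(14) = mex{3,3,0,1} = 2
G(15) = mex{2,2,1,0} = 3
G(16) = mex{3,3,2,1} = 0
G(17) = mex{0,2,3,0} = 1
G(18) = mex{1,3,2,1} = 0
G(19) = mex{0,2,3,2} = 1
G(20) = mex{1,3,2,3} = 0
G(21) = mex{0,0,3,2} = 1
G(22) = mex{1,1,2,3} = 0
G(23) = mex{0,0,3,2} = 1
G(24) = mex{1,1,0,3} = 2
G(25) = mex{2,0,1,2} = 3
G(26) = mex{3,1,0,3} = 2
G(27) = mex{2,0,1,0} = 3
G(28) = mex{3,1,0,1} = 2
P-positions are exactly the n with G(n) = 0.

0, 2, 4, 6, 16, 18, 20, 22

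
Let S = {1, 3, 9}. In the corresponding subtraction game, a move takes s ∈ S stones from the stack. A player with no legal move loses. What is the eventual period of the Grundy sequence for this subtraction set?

2

n :  0  1  2  3  4  5  6  7  8  9 10 11 12 13 14
G :  0  1  0  1  0  1  0  1  0  1  0  1  0  1  0
G(n+2) = G(n) holds for n = 0,…,8 (a full window of length max(S) = 9), so the sequence is purely periodic with period 2.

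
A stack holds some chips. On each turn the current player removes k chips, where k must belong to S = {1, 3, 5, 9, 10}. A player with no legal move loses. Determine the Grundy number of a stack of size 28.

1

G(0) = 0
G(1) = mex{0} = 1
G(2) = mex{1} = 0
G(3) = mex{0,0} = 1
G(4) = mex{1,1} = 0
G(5) = mex{0,0,0} = 1
G(6) = mex{1,1,1} = 0
G(7) = mex{0,0,0} = 1
G(8) = mex{1,1,1} = 0
G(9) = mex{0,0,0,0} = 1
G(10) = mex{1,1,1,1,0} = 2
G(11) = mex{2,0,0,0,1} = 3
G(12) = mex{3,1,1,1,0} = 2
G(13) = mex{2,2,0,0,1} = 3
G(14) = mex{3,3,1,1,0} = 2
G(15) = mex{2,2,2,0,1} = 3
G(16) = mex{3,3,3,1,0} = 2
G(17) = mex{2,2,2,0,1} = 3
G(18) = mex{3,3,3,1,0} = 2
G(19) = mex{2,2,2,2,1} = 0
G(20) = mex{0,3,3,3,2} = 1
G(21) = mex{1,2,2,2,3} = 0
G(22) = mex{0,0,3,3,2} = 1
G(23) = mex{1,1,2,2,3} = 0
G(24) = mex{0,0,0,3,2} = 1
G(25) = mex{1,1,1,2,3} = 0
G(26) = mex{0,0,0,3,2} = 1
G(27) = mex{1,1,1,2,3} = 0
G(28) = mex{0,0,0,0,2} = 1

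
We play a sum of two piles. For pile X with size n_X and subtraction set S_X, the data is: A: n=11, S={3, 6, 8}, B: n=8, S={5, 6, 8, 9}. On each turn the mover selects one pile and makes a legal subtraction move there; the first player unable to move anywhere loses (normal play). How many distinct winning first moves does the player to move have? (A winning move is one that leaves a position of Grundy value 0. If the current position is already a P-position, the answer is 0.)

5

Pile A, S = {3, 6, 8}:
G(0) = 0
G(1) = mex{} = 0
G(2) = mex{} = 0
G(3) = mex{0} = 1
G(4) = mex{0} = 1
G(5) = mex{0} = 1
G(6) = mex{1,0} = 2
G(7) = mex{1,0} = 2
G(8) = mex{1,0,0} = 2
G(9) = mex{2,1,0} = 3
G(10) = mex{2,1,0} = 3
G(11) = mex{2,1,1} = 0
G_A(11) = 0.
Pile B, S = {5, 6, 8, 9}:
G(0) = 0
G(1) = mex{} = 0
G(2) = mex{} = 0
G(3) = mex{} = 0
G(4) = mex{} = 0
G(5) = mex{0} = 1
G(6) = mex{0,0} = 1
G(7) = mex{0,0} = 1
G(8) = mex{0,0,0} = 1
G_B(8) = 1.
Combined Grundy value = 0 ⊕ 1 = 1.
A winning move leaves total XOR = 0, i.e. changes one component's Grundy value g to g ⊕ X where X is the current total.
Pile A: need g' = 0⊕1 = 1. Options: 11−3→G=2, 11−6→G=1, 11−8→G=1. Hits: 2.
Pile B: need g' = 1⊕1 = 0. Options: 8−5→G=0, 8−6→G=0, 8−8→G=0. Hits: 3.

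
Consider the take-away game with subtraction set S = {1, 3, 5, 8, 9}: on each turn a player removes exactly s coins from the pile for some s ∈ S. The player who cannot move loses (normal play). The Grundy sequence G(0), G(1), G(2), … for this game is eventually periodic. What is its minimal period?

16

G(0) = 0
G(1) = mex{0} = 1
G(2) = mex{1} = 0
G(3) = mex{0,0} = 1
G(4) = mex{1,1} = 0
G(5) = mex{0,0,0} = 1
G(6) = mex{1,1,1} = 0
G(7) = mex{0,0,0} = 1
G(8) = mex{1,1,1,0} = 2
G(9) = mex{2,0,0,1,0} = 3
G(10) = mex{3,1,1,0,1} = 2
G(11) = mex{2,2,0,1,0} = 3
G(12) = mex{3,3,1,0,1} = 2
G(13) = mex{2,2,2,1,0} = 3
G(14) = mex{3,3,3,0,1} = 2
G(15) = mex{2,2,2,1,0} = 3
G(16) = mex{3,3,3,2,1} = 0
G(17) = mex{0,2,2,3,2} = 1
G(18) = mex{1,3,3,2,3} = 0
G(19) = mex{0,0,2,3,2} = 1
G(20) = mex{1,1,3,2,3} = 0
G(21) = mex{0,0,0,3,2} = 1
G(22) = mex{1,1,1,2,3} = 0
G(23) = mex{0,0,0,3,2} = 1
G(24) = mex{1,1,1,0,3} = 2
G(25) = mex{2,0,0,1,0} = 3
G(26) = mex{3,1,1,0,1} = 2
G(27) = mex{2,2,0,1,0} = 3
G(28) = mex{3,3,1,0,1} = 2
G(29) = mex{2,2,2,1,0} = 3
G(30) = mex{3,3,3,0,1} = 2
G(31) = mex{2,2,2,1,0} = 3
G(32) = mex{3,3,3,2,1} = 0
G(33) = mex{0,2,2,3,2} = 1
G(n+16) = G(n) holds for n = 0,…,8 (a full window of length max(S) = 9), so the sequence is purely periodic with period 16.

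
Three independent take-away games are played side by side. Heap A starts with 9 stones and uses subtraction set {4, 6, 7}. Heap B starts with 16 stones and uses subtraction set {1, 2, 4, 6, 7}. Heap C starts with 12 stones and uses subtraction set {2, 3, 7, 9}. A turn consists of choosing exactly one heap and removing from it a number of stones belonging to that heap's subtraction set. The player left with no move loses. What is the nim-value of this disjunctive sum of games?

Heap A, S = {4, 6, 7}:
n : 0 1 2 3 4 5 6 7 8 9
G : 0 0 0 0 1 1 1 1 2 2
G_A(9) = 2.
Heap B, S = {1, 2, 4, 6, 7}:
n :  0  1  2  3  4  5  6  7  8  9 10 11 12 13 14 15 16
G :  0  1  2  0  1  2  3  4  0  1  2  0  1  2  3  4  0
G_B(16) = 0.
Heap C, S = {2, 3, 7, 9}:
n :  0  1  2  3  4  5  6  7  8  9 10 11 12
G :  0  0  1  1  2  0  0  1  1  2  2  0  3
G_C(12) = 3.
Combined Grundy value = 2 ⊕ 0 ⊕ 3 = 1.

1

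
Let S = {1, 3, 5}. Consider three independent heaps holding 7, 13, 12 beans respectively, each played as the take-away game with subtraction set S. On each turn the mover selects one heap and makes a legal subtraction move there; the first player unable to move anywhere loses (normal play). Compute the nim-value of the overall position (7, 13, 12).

0

All heaps use S = {1, 3, 5}:
n :  0  1  2  3  4  5  6  7  8  9 10 11 12 13
G :  0  1  0  1  0  1  0  1  0  1  0  1  0  1
Heap A: G(7) = 1.
Heap B: G(13) = 1.
Heap C: G(12) = 0.
Combined Grundy value = 1 ⊕ 1 ⊕ 0 = 0.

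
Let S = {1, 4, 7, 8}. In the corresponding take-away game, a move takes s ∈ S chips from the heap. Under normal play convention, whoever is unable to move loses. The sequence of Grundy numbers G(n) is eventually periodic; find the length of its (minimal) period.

n :  0  1  2  3  4  5  6  7  8  9 10 11 12 13 14 15 16 17 18 19 20 21 22 23 24 25 26 27 28 29 30 31 32 33 34 35 36 37 38 39 40 41 42 43 44 45 46 47 48 49 50 51
G :  0  1  0  1  2  0  1  2  3  2  3  0  1  3  0  1  0  1  2  3  2  4  3  2  3  0  1  0  1  2  0  1  2  3  2  3  0  1  3  0  1  0  1  2  3  2  4  3  2  3  0  1
G(n+25) = G(n) holds for n = 0,…,7 (a full window of length max(S) = 8), so the sequence is purely periodic with period 25.

25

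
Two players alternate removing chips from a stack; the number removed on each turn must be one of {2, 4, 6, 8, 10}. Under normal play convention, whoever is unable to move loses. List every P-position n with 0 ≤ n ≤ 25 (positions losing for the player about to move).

G(0) = 0
G(1) = mex{} = 0
G(2) = mex{0} = 1
G(3) = mex{0} = 1
G(4) = mex{1,0} = 2
G(5) = mex{1,0} = 2
G(6) = mex{2,1,0} = 3
G(7) = mex{2,1,0} = 3
G(8) = mex{3,2,1,0} = 4
G(9) = mex{3,2,1,0} = 4
G(10) = mex{4,3,2,1,0} = 5
G(11) = mex{4,3,2,1,0} = 5
G(12) = mex{5,4,3,2,1} = 0
G(13) = mex{5,4,3,2,1} = 0
G(14) = mex{0,5,4,3,2} = 1
G(15) = mex{0,5,4,3,2} = 1
G(16) = mex{1,0,5,4,3} = 2
G(17) = mex{1,0,5,4,3} = 2
G(18) = mex{2,1,0,5,4} = 3
G(19) = mex{2,1,0,5,4} = 3
G(20) = mex{3,2,1,0,5} = 4
G(21) = mex{3,2,1,0,5} = 4
G(22) = mex{4,3,2,1,0} = 5
G(23) = mex{4,3,2,1,0} = 5
G(24) = mex{5,4,3,2,1} = 0
G(25) = mex{5,4,3,2,1} = 0
P-positions are exactly the n with G(n) = 0.

0, 1, 12, 13, 24, 25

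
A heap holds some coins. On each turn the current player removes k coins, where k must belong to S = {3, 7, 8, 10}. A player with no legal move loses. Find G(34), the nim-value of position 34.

0

G(0) = 0
G(1) = mex{} = 0
G(2) = mex{} = 0
G(3) = mex{0} = 1
G(4) = mex{0} = 1
G(5) = mex{0} = 1
G(6) = mex{1} = 0
G(7) = mex{1,0} = 2
G(8) = mex{1,0,0} = 2
G(9) = mex{0,0,0} = 1
G(10) = mex{2,1,0,0} = 3
G(11) = mex{2,1,1,0} = 3
G(12) = mex{1,1,1,0} = 2
G(13) = mex{3,0,1,1} = 2
G(14) = mex{3,2,0,1} = 4
G(15) = mex{2,2,2,1} = 0
G(16) = mex{2,1,2,0} = 3
G(17) = mex{4,3,1,2} = 0
G(18) = mex{0,3,3,2} = 1
G(19) = mex{3,2,3,1} = 0
G(20) = mex{0,2,2,3} = 1
G(21) = mex{1,4,2,3} = 0
G(22) = mex{0,0,4,2} = 1
G(23) = mex{1,3,0,2} = 4
G(24) = mex{0,0,3,4} = 1
G(25) = mex{1,1,0,0} = 2
G(26) = mex{4,0,1,3} = 2
G(27) = mex{1,1,0,0} = 2
G(28) = mex{2,0,1,1} = 3
G(29) = mex{2,1,0,0} = 3
G(30) = mex{2,4,1,1} = 0
G(31) = mex{3,1,4,0} = 2
G(32) = mex{3,2,1,1} = 0
G(33) = mex{0,2,2,4} = 1
G(34) = mex{2,2,2,1} = 0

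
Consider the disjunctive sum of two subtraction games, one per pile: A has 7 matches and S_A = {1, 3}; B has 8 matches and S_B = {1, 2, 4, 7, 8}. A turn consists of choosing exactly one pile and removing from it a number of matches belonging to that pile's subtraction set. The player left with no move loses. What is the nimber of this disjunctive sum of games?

Pile A, S = {1, 3}:
n : 0 1 2 3 4 5 6 7
G : 0 1 0 1 0 1 0 1
G_A(7) = 1.
Pile B, S = {1, 2, 4, 7, 8}:
n : 0 1 2 3 4 5 6 7 8
G : 0 1 2 0 1 2 0 1 2
G_B(8) = 2.
Combined Grundy value = 1 ⊕ 2 = 3.

3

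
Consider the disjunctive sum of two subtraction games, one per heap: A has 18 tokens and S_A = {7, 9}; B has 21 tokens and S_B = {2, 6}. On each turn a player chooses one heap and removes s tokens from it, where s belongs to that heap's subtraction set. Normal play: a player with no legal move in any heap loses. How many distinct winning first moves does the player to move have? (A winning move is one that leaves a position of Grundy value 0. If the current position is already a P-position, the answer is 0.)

Heap A, S = {7, 9}:
n :  0  1  2  3  4  5  6  7  8  9 10 11 12 13 14 15 16 17 18
G :  0  0  0  0  0  0  0  1  1  1  1  1  1  1  2  2  0  0  0
G_A(18) = 0.
Heap B, S = {2, 6}:
G(0) = 0
G(1) = mex{} = 0
G(2) = mex{0} = 1
G(3) = mex{0} = 1
G(4) = mex{1} = 0
G(5) = mex{1} = 0
G(6) = mex{0,0} = 1
G(7) = mex{0,0} = 1
G(8) = mex{1,1} = 0
G(9) = mex{1,1} = 0
G(10) = mex{0,0} = 1
G(11) = mex{0,0} = 1
G(12) = mex{1,1} = 0
G(13) = mex{1,1} = 0
G(14) = mex{0,0} = 1
G(15) = mex{0,0} = 1
G(16) = mex{1,1} = 0
G(17) = mex{1,1} = 0
G(18) = mex{0,0} = 1
G(19) = mex{0,0} = 1
G(20) = mex{1,1} = 0
G(21) = mex{1,1} = 0
G_B(21) = 0.
Combined Grundy value = 0 ⊕ 0 = 0.
A winning move leaves total XOR = 0, i.e. changes one component's Grundy value g to g ⊕ X where X is the current total.
Heap A: target g' = 0⊕0 = 0, but every legal move changes the Grundy value (mex property), so 0 moves.
Heap B: target g' = 0⊕0 = 0, but every legal move changes the Grundy value (mex property), so 0 moves.

0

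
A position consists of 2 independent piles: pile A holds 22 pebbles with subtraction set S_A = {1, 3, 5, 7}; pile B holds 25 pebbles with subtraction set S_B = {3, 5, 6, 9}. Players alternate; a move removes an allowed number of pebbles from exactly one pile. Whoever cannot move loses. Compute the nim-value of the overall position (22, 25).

0

Pile A, S = {1, 3, 5, 7}:
n :  0  1  2  3  4  5  6  7  8  9 10 11 12 13 14 15 16 17 18 19 20 21 22
G :  0  1  0  1  0  1  0  1  0  1  0  1  0  1  0  1  0  1  0  1  0  1  0
G_A(22) = 0.
Pile B, S = {3, 5, 6, 9}:
G(0) = 0
G(1) = mex{} = 0
G(2) = mex{} = 0
G(3) = mex{0} = 1
G(4) = mex{0} = 1
G(5) = mex{0,0} = 1
G(6) = mex{1,0,0} = 2
G(7) = mex{1,0,0} = 2
G(8) = mex{1,1,0} = 2
G(9) = mex{2,1,1,0} = 3
G(10) = mex{2,1,1,0} = 3
G(11) = mex{2,2,1,0} = 3
G(12) = mex{3,2,2,1} = 0
G(13) = mex{3,2,2,1} = 0
G(14) = mex{3,3,2,1} = 0
G(15) = mex{0,3,3,2} = 1
G(16) = mex{0,3,3,2} = 1
G(17) = mex{0,0,3,2} = 1
G(18) = mex{1,0,0,3} = 2
G(19) = mex{1,0,0,3} = 2
G(20) = mex{1,1,0,3} = 2
G(21) = mex{2,1,1,0} = 3
G(22) = mex{2,1,1,0} = 3
G(23) = mex{2,2,1,0} = 3
G(24) = mex{3,2,2,1} = 0
G(25) = mex{3,2,2,1} = 0
G_B(25) = 0.
Combined Grundy value = 0 ⊕ 0 = 0.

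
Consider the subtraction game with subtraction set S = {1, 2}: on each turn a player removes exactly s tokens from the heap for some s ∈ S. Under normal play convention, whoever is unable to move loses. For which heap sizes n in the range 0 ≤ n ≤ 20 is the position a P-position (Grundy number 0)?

n :  0  1  2  3  4  5  6  7  8  9 10 11 12 13 14 15 16 17 18 19 20
G :  0  1  2  0  1  2  0  1  2  0  1  2  0  1  2  0  1  2  0  1  2
P-positions are exactly the n with G(n) = 0.

0, 3, 6, 9, 12, 15, 18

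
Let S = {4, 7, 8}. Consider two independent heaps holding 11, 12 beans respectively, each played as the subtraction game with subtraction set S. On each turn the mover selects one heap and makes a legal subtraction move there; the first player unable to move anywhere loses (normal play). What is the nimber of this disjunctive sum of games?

All heaps use S = {4, 7, 8}:
n :  0  1  2  3  4  5  6  7  8  9 10 11 12
G :  0  0  0  0  1  1  1  1  2  2  2  2  0
Heap A: G(11) = 2.
Heap B: G(12) = 0.
Combined Grundy value = 2 ⊕ 0 = 2.

2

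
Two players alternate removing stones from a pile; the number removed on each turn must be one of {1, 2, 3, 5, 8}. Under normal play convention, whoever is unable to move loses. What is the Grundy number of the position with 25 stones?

G(0) = 0
G(1) = mex{0} = 1
G(2) = mex{1,0} = 2
G(3) = mex{2,1,0} = 3
G(4) = mex{3,2,1} = 0
G(5) = mex{0,3,2,0} = 1
G(6) = mex{1,0,3,1} = 2
G(7) = mex{2,1,0,2} = 3
G(8) = mex{3,2,1,3,0} = 4
G(9) = mex{4,3,2,0,1} = 5
G(10) = mex{5,4,3,1,2} = 0
G(11) = mex{0,5,4,2,3} = 1
G(12) = mex{1,0,5,3,0} = 2
G(13) = mex{2,1,0,4,1} = 3
G(14) = mex{3,2,1,5,2} = 0
G(15) = mex{0,3,2,0,3} = 1
G(16) = mex{1,0,3,1,4} = 2
G(17) = mex{2,1,0,2,5} = 3
G(18) = mex{3,2,1,3,0} = 4
G(19) = mex{4,3,2,0,1} = 5
G(20) = mex{5,4,3,1,2} = 0
G(21) = mex{0,5,4,2,3} = 1
G(22) = mex{1,0,5,3,0} = 2
G(23) = mex{2,1,0,4,1} = 3
G(24) = mex{3,2,1,5,2} = 0
G(25) = mex{0,3,2,0,3} = 1

1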